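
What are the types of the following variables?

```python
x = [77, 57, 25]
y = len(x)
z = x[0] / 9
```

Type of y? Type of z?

len() returns int; int / int = float

int, float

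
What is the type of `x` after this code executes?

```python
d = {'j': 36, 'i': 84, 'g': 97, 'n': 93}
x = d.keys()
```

.keys() returns dict_keys view

dict_keys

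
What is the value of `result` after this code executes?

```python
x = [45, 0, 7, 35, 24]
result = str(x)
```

x = [45, 0, 7, 35, 24]; result = '[45, 0, 7, 35, 24]'

'[45, 0, 7, 35, 24]'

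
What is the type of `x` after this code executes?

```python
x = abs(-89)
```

abs() of int returns int

int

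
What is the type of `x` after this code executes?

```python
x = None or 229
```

'or' with None returns the other truthy value

int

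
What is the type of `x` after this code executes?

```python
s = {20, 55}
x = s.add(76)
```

set.add() returns None (mutates in place)

NoneType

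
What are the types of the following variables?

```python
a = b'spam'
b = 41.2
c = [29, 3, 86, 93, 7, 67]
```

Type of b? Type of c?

b is assigned a number with a decimal point, so it is a float; c is assigned a list literal (square brackets)

float, list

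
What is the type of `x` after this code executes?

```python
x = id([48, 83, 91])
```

id() returns int

int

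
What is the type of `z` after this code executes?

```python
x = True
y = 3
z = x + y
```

bool + int = int (bool is subclass of int)

int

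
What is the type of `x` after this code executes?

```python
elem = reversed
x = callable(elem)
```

callable() returns bool

bool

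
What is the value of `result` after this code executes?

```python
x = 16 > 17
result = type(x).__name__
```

x is bool; result = 'bool'

'bool'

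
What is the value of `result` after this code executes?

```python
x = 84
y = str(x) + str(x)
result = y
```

x = 84; y = '8484'; result = '8484'

'8484'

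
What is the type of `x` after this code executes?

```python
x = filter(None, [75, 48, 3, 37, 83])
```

filter() returns a filter object

filter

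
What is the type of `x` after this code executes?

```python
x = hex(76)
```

hex() returns str representation

str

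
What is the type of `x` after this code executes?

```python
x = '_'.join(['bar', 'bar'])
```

str.join() returns str

str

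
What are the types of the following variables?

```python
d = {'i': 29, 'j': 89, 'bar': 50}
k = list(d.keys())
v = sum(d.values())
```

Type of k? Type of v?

list() converts to list; sum of ints is int

list, int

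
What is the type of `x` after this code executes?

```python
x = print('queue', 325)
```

print() returns None

NoneType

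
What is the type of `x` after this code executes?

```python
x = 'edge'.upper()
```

str.upper() returns str

str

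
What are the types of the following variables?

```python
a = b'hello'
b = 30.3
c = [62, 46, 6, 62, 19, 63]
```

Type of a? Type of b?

a is assigned a bytes literal (b'...' prefix); b is assigned a number with a decimal point, so it is a float

bytes, float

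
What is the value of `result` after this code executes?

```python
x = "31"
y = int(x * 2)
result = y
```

x = '31'; y = 3131; result = 3131

3131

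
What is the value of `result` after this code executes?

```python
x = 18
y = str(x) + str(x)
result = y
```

x = 18; y = '1818'; result = '1818'

'1818'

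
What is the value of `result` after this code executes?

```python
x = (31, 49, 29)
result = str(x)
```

x = (31, 49, 29); result = '(31, 49, 29)'

'(31, 49, 29)'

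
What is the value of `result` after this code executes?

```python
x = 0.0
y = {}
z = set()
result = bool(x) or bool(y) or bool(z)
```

x = 0.0; y = {}; z = set(); result = False

False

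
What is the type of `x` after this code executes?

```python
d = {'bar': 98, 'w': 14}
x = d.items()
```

dict.items() returns dict_items view

dict_items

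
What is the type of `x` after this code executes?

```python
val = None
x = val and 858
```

'and' returns first falsy value (None)

NoneType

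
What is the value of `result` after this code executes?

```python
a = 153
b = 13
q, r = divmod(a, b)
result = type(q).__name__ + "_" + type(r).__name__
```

a is int; b is int; q is int; r is int; result = 'int_int'

'int_int'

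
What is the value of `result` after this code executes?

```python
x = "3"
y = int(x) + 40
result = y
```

x = '3'; y = 43; result = 43

43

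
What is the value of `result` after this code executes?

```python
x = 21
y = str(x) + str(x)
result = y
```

x = 21; y = '2121'; result = '2121'

'2121'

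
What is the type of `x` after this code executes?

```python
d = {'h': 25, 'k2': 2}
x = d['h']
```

Accessing dict[str, int] with str key returns int

int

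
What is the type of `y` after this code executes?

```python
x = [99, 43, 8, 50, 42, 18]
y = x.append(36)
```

list.append() returns None (mutates in place)

NoneType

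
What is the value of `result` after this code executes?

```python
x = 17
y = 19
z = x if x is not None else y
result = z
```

x = 17; y = 19; z = 17; result = 17

17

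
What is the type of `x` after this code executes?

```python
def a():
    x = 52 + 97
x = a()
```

Function without return returns None

NoneType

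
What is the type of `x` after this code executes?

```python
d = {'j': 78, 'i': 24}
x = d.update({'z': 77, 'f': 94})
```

dict.update() returns None

NoneType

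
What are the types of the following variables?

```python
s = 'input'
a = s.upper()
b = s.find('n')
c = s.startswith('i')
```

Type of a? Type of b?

upper() returns str; find() returns int

str, int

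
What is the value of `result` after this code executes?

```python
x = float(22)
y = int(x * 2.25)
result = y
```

x = 22.0; y = 49; result = 49

49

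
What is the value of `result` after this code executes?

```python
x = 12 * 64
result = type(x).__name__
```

x is int; result = 'int'

'int'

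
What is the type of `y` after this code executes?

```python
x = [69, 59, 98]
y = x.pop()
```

list.pop() returns the popped element

int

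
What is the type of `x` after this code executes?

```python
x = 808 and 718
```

'and' with truthy values returns last operand (int)

int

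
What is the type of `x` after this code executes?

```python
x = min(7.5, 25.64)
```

min() of floats returns float

float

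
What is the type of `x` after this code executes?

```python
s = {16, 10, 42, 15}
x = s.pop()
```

Popping from set[int] returns int

int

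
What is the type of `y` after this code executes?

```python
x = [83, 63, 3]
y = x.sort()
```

list.sort() returns None (mutates in place)

NoneType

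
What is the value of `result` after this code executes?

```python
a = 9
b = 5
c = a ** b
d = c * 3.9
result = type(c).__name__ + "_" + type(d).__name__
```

a is int; b is int; c is int; d is float; result = 'int_float'

'int_float'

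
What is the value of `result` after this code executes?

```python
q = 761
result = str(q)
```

q = 761; result = '761'

'761'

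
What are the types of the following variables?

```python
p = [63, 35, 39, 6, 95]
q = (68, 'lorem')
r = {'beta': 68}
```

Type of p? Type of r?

p is assigned a list literal (square brackets); r is assigned a dict literal ({key: value})

list, dict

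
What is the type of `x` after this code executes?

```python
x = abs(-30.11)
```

abs() of float returns float

float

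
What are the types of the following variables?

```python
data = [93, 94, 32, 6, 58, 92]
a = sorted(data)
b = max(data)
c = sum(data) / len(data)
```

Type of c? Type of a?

int / int = float; sorted() returns list

float, list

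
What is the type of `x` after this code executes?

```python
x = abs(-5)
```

abs() of int returns int

int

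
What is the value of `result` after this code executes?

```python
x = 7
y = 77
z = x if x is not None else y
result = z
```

x = 7; y = 77; z = 7; result = 7

7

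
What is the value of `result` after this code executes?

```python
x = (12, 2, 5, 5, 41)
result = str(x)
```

x = (12, 2, 5, 5, 41); result = '(12, 2, 5, 5, 41)'

'(12, 2, 5, 5, 41)'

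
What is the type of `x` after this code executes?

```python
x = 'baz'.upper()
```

str.upper() returns str

str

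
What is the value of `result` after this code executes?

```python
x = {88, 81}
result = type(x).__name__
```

x is set; result = 'set'

'set'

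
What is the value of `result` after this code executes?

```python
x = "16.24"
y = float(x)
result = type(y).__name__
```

x is str; y is float; result = 'float'

'float'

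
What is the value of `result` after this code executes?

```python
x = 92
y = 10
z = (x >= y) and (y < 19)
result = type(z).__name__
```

x is int; y is int; z is bool; result = 'bool'

'bool'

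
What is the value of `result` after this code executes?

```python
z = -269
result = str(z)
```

z = -269; result = '-269'

'-269'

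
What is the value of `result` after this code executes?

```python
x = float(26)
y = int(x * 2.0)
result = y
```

x = 26.0; y = 52; result = 52

52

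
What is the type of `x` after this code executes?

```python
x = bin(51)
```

bin() returns str representation

str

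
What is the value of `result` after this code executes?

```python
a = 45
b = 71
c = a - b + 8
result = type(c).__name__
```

a is int; b is int; c is int; result = 'int'

'int'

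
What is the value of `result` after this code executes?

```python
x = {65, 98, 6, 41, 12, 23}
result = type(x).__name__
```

x is set; result = 'set'

'set'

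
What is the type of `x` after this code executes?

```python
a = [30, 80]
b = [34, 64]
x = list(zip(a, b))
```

list(zip()) returns a list of tuples

list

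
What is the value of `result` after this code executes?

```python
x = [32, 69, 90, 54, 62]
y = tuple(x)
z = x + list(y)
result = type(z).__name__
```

x is list; y is tuple; z is list; result = 'list'

'list'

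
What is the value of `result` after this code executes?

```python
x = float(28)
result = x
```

x = 28.0; result = 28.0

28.0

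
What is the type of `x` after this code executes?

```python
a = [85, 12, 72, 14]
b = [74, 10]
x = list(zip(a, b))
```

list(zip()) returns a list of tuples

list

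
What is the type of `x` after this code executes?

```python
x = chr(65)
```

chr() returns str (single char)

str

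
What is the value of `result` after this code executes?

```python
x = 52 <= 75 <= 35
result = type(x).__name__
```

x is bool; result = 'bool'

'bool'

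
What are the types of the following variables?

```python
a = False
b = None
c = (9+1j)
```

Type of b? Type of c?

b is assigned None, whose type is NoneType; c is assigned (9+1j), an int plus an imaginary literal (j suffix), which evaluates to complex

NoneType, complex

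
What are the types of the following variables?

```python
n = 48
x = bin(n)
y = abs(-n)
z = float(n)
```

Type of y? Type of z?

abs() of int returns int; float() returns float

int, float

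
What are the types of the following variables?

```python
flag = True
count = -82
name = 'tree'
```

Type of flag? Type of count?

flag is assigned the constant True, which has type bool; count is assigned a bare integer (no decimal point), so it is an int

bool, int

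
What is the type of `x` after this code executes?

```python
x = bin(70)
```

bin() returns str representation

str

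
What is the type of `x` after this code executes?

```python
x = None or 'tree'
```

'or' with None returns the other truthy value (str)

str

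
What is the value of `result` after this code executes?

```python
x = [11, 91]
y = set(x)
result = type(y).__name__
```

x is list; y is set; result = 'set'

'set'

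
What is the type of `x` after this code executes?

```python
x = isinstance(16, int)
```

isinstance() returns bool

bool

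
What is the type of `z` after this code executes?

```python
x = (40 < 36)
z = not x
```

'not' returns bool

bool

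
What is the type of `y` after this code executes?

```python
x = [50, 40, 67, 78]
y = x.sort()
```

list.sort() returns None (mutates in place)

NoneType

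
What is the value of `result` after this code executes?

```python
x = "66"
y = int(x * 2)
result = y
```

x = '66'; y = 6666; result = 6666

6666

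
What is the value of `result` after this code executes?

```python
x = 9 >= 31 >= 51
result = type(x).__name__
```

x is bool; result = 'bool'

'bool'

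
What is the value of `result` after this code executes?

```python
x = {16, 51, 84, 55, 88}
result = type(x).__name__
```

x is set; result = 'set'

'set'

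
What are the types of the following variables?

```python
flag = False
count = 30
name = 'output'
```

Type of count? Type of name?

count is assigned a bare integer (no decimal point), so it is an int; name is assigned a quoted string literal, so it is a str

int, str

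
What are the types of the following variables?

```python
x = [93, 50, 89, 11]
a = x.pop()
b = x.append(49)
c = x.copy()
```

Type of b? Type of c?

append() returns None; copy() returns list

NoneType, list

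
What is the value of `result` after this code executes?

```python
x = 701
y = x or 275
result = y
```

x = 701; y = 701; result = 701

701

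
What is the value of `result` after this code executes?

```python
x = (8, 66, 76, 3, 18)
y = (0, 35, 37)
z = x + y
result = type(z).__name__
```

x is tuple; y is tuple; z is tuple; result = 'tuple'

'tuple'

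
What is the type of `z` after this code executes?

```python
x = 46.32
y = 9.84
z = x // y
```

float // float = float

float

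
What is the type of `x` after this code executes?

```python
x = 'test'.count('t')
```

str.count() returns int

int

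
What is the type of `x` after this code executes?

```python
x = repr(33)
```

repr() returns str

str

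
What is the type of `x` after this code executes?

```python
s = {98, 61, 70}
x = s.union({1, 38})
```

set.union() returns a new set

set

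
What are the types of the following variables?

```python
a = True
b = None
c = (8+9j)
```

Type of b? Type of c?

b is assigned None, whose type is NoneType; c is assigned (8+9j), an int plus an imaginary literal (j suffix), which evaluates to complex

NoneType, complex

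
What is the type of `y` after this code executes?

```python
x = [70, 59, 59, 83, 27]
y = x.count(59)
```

list.count() returns int

int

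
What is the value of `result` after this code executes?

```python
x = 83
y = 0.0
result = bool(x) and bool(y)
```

x = 83; y = 0.0; result = False

False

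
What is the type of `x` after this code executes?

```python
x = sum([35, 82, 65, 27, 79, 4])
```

sum() of ints returns int

int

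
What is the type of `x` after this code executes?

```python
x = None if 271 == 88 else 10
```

271 == 88 is False, so the else branch is taken

int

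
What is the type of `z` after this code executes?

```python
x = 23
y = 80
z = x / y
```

int / int = float

float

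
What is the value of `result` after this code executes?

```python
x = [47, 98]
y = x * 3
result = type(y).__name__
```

x is list; y is list; result = 'list'

'list'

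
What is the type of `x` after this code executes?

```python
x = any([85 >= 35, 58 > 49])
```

any() returns bool

bool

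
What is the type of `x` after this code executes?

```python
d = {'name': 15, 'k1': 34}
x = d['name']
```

Accessing dict[str, int] with str key returns int

int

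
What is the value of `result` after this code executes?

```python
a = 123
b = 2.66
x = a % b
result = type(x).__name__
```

a is int; b is float; x is float; result = 'float'

'float'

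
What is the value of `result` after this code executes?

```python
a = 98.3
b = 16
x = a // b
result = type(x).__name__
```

a is float; b is int; x is float; result = 'float'

'float'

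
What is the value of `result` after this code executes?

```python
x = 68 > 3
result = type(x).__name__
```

x is bool; result = 'bool'

'bool'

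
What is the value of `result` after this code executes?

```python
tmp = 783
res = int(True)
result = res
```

tmp = 783; res = 1; result = 1

1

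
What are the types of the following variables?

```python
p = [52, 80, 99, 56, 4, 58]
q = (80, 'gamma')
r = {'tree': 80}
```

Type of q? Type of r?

q is assigned a tuple (parenthesized, comma-separated values); r is assigned a dict literal ({key: value})

tuple, dict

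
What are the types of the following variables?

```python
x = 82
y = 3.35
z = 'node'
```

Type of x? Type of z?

x is assigned a bare integer (no decimal point), so it is an int; z is assigned a quoted string literal, so it is a str

int, str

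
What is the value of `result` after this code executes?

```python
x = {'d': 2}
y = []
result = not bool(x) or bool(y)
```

x = {'d': 2}; y = []; result = False

False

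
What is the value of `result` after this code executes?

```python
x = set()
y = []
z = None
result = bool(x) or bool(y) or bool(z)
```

x = set(); y = []; z = None; result = False

False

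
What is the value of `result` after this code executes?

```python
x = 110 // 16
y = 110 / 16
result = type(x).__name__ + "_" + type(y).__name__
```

x is int; y is float; result = 'int_float'

'int_float'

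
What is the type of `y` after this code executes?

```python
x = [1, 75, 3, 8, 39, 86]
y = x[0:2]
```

Slicing a list returns a list

list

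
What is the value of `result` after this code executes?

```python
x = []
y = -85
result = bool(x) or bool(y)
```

x = []; y = -85; result = True

True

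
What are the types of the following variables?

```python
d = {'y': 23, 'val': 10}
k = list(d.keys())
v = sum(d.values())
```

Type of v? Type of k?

sum of ints is int; list() converts to list

int, list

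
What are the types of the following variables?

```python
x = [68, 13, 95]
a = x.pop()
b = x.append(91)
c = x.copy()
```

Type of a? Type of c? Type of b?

pop() returns element; copy() returns list; append() returns None

int, list, NoneType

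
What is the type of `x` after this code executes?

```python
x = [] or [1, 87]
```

'or' returns first truthy value (list)

list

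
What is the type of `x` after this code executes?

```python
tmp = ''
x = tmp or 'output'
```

'or' returns first truthy value (str)

str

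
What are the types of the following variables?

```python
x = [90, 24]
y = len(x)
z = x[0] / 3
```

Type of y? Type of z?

len() returns int; int / int = float

int, float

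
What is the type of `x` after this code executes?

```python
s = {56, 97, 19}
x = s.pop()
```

Popping from set[int] returns int

int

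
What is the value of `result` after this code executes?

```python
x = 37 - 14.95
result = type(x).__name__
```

x is float; result = 'float'

'float'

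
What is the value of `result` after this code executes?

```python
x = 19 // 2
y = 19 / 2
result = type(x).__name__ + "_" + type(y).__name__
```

x is int; y is float; result = 'int_float'

'int_float'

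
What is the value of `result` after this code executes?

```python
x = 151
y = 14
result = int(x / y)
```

x = 151; y = 14; result = 10

10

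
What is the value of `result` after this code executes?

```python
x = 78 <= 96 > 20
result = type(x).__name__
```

x is bool; result = 'bool'

'bool'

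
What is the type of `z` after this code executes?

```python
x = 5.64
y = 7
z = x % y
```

float % int = float

float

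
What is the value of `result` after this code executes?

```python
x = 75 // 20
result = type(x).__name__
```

x is int; result = 'int'

'int'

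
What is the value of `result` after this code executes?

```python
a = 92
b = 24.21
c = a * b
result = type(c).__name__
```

a is int; b is float; c is float; result = 'float'

'float'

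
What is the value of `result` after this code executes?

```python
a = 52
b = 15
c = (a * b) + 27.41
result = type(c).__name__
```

a is int; b is int; c is float; result = 'float'

'float'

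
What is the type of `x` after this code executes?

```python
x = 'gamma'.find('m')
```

str.find() returns int index

int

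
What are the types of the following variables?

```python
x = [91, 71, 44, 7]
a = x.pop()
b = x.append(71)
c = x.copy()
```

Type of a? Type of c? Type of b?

pop() returns element; copy() returns list; append() returns None

int, list, NoneType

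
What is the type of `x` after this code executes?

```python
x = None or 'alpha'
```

'or' with None returns the other truthy value (str)

str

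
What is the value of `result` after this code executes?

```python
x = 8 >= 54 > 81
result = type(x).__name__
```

x is bool; result = 'bool'

'bool'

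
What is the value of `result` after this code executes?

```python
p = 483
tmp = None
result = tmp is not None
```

p = 483; tmp = None; result = False

False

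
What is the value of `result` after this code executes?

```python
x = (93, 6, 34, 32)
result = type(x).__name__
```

x is tuple; result = 'tuple'

'tuple'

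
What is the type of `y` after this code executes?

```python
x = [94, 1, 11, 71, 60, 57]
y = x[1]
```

Indexing list[int] returns int

int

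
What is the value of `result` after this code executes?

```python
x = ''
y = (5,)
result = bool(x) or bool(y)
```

x = ''; y = (5,); result = True

True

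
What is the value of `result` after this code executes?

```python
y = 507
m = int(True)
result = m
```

y = 507; m = 1; result = 1

1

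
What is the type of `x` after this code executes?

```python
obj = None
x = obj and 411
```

'and' returns first falsy value (None)

NoneType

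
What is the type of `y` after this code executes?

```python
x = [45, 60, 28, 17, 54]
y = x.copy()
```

list.copy() returns list

list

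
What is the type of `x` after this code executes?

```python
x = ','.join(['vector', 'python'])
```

str.join() returns str

str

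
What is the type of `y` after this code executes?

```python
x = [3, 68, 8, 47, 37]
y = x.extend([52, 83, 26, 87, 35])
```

list.extend() returns None

NoneType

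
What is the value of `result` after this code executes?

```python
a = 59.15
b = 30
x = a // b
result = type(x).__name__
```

a is float; b is int; x is float; result = 'float'

'float'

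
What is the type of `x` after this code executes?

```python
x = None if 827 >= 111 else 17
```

827 >= 111 is True, so the if branch is taken

NoneType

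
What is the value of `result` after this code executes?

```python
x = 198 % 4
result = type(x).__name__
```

x is int; result = 'int'

'int'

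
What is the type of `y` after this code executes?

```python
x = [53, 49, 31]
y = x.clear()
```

list.clear() returns None

NoneType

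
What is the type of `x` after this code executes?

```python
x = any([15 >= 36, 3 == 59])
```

any() returns bool

bool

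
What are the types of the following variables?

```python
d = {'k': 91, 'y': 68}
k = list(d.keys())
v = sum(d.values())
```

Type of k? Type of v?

list() converts to list; sum of ints is int

list, int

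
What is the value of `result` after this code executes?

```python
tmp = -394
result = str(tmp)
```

tmp = -394; result = '-394'

'-394'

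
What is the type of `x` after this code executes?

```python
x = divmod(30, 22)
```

divmod() returns tuple of (quotient, remainder)

tuple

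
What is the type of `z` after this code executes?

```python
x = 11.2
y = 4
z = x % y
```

float % int = float

float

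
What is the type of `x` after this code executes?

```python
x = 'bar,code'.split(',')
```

str.split() returns list

list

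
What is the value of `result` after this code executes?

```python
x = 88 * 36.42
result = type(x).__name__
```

x is float; result = 'float'

'float'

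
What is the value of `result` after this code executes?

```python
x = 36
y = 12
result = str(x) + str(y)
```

x = 36; y = 12; result = '3612'

'3612'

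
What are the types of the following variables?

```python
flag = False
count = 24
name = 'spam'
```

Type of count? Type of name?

count is assigned a bare integer (no decimal point), so it is an int; name is assigned a quoted string literal, so it is a str

int, str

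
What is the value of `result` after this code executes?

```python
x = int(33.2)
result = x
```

x = 33; result = 33

33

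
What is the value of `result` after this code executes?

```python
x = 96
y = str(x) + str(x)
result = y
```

x = 96; y = '9696'; result = '9696'

'9696'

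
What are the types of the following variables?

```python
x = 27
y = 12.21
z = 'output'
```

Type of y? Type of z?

y is assigned a number with a decimal point, so it is a float; z is assigned a quoted string literal, so it is a str

float, str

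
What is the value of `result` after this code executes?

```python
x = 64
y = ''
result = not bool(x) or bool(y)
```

x = 64; y = ''; result = False

False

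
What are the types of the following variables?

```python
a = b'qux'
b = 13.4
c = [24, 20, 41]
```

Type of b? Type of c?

b is assigned a number with a decimal point, so it is a float; c is assigned a list literal (square brackets)

float, list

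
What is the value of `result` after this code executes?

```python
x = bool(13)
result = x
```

x = True; result = True

True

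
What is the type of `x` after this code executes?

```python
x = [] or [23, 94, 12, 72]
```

'or' returns first truthy value (list)

list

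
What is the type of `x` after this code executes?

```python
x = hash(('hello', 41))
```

hash() returns int

int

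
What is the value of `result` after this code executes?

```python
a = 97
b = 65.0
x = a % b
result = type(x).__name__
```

a is int; b is float; x is float; result = 'float'

'float'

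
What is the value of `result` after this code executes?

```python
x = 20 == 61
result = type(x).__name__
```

x is bool; result = 'bool'

'bool'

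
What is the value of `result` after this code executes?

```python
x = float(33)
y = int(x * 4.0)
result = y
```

x = 33.0; y = 132; result = 132

132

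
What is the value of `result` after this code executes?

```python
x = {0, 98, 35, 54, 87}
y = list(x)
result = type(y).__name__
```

x is set; y is list; result = 'list'

'list'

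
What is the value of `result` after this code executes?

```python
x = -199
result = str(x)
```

x = -199; result = '-199'

'-199'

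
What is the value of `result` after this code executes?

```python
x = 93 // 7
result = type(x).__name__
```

x is int; result = 'int'

'int'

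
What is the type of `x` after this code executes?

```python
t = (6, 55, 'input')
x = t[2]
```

Index 2 of tuple is a str literal

str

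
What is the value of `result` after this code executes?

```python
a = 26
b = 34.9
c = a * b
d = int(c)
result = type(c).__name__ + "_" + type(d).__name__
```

a is int; b is float; c is float; d is int; result = 'float_int'

'float_int'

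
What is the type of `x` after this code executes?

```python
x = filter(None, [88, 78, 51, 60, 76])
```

filter() returns a filter object

filter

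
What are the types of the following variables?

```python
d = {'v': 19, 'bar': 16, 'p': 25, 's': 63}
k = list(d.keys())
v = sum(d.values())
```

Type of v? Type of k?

sum of ints is int; list() converts to list

int, list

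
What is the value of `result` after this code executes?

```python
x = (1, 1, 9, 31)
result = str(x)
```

x = (1, 1, 9, 31); result = '(1, 1, 9, 31)'

'(1, 1, 9, 31)'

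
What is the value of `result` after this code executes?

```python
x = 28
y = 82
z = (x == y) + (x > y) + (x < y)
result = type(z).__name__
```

x is int; y is int; z is int; result = 'int'

'int'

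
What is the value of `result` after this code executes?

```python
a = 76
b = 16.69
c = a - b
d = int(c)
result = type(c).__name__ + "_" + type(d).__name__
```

a is int; b is float; c is float; d is int; result = 'float_int'

'float_int'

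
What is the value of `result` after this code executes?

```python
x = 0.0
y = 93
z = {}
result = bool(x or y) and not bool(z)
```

x = 0.0; y = 93; z = {}; result = True

True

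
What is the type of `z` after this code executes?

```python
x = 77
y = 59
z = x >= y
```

Comparison returns bool

bool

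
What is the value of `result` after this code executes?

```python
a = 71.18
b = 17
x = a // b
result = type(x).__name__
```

a is float; b is int; x is float; result = 'float'

'float'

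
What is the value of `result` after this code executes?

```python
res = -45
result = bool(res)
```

res = -45; result = True

True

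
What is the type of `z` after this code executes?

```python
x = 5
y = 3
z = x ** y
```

positive int ** positive int = int

int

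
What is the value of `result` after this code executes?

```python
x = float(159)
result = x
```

x = 159.0; result = 159.0

159.0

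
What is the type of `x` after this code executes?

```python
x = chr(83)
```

chr() returns str (single char)

str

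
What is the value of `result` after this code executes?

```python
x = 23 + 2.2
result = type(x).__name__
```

x is float; result = 'float'

'float'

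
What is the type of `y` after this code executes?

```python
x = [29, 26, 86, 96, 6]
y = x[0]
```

Indexing list[int] returns int

int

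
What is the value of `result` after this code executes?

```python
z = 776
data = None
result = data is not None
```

z = 776; data = None; result = False

False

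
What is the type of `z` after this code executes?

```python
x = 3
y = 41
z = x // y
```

int // int = int

int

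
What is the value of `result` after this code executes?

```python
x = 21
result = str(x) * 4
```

x = 21; result = '21212121'

'21212121'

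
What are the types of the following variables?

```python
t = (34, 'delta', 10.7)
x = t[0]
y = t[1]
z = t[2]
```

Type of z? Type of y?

tuple[2] is float; tuple[1] is str

float, str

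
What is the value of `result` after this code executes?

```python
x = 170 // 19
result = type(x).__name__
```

x is int; result = 'int'

'int'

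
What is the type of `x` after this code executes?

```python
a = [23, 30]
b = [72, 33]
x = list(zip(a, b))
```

list(zip()) returns a list of tuples

list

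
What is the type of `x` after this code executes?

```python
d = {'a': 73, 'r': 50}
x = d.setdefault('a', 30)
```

dict.setdefault() returns the (existing or default) value

int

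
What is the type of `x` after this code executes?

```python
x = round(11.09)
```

round() with no decimal places returns int

int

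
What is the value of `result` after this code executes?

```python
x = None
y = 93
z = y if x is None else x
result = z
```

x = None; y = 93; z = 93; result = 93

93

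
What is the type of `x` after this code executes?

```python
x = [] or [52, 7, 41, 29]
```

'or' returns first truthy value (list)

list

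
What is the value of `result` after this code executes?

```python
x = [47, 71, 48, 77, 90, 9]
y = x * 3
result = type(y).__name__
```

x is list; y is list; result = 'list'

'list'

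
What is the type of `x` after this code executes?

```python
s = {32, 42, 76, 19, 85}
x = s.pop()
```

Popping from set[int] returns int

int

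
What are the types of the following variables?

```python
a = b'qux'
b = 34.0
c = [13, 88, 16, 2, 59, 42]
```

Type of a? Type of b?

a is assigned a bytes literal (b'...' prefix); b is assigned a number with a decimal point, so it is a float

bytes, float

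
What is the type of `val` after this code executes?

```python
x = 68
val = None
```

None has type NoneType

NoneType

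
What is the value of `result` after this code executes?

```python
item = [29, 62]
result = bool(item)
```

item = [29, 62]; result = True

True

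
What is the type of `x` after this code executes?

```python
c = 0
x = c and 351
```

'and' returns first falsy value (0 is int)

int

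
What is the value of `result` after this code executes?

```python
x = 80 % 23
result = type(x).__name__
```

x is int; result = 'int'

'int'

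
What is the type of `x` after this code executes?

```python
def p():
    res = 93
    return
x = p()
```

Bare return returns None

NoneType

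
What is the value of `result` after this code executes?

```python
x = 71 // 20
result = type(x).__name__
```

x is int; result = 'int'

'int'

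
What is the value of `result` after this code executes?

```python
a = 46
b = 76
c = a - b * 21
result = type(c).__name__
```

a is int; b is int; c is int; result = 'int'

'int'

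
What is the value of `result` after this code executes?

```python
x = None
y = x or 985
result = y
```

x = None; y = 985; result = 985

985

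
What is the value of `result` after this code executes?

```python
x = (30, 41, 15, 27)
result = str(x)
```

x = (30, 41, 15, 27); result = '(30, 41, 15, 27)'

'(30, 41, 15, 27)'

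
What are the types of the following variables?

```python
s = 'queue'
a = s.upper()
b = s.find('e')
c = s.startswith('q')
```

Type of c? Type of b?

startswith() returns bool; find() returns int

bool, int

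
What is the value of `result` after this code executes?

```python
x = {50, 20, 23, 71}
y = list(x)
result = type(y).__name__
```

x is set; y is list; result = 'list'

'list'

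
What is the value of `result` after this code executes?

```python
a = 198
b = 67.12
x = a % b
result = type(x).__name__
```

a is int; b is float; x is float; result = 'float'

'float'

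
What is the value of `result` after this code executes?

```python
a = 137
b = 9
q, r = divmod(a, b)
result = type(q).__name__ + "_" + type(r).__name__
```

a is int; b is int; q is int; r is int; result = 'int_int'

'int_int'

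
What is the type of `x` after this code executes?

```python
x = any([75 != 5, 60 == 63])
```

any() returns bool

bool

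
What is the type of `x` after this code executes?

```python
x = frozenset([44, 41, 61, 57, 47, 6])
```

frozenset() returns frozenset

frozenset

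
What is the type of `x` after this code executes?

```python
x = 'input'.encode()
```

str.encode() returns bytes

bytes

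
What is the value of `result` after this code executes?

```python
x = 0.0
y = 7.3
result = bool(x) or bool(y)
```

x = 0.0; y = 7.3; result = True

True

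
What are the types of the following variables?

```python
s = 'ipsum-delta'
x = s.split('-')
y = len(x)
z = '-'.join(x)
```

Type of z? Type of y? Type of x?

str.join() returns str; len() returns int; str.split() returns list

str, int, list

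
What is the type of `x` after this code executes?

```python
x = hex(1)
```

hex() returns str representation

str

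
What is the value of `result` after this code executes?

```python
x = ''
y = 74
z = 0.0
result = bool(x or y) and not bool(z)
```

x = ''; y = 74; z = 0.0; result = True

True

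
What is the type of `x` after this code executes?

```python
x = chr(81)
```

chr() returns str (single char)

str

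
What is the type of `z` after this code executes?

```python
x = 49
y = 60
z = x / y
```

int / int = float

float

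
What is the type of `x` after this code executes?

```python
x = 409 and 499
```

'and' with truthy values returns last operand (int)

int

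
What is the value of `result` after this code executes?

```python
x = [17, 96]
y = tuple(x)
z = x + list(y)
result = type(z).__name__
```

x is list; y is tuple; z is list; result = 'list'

'list'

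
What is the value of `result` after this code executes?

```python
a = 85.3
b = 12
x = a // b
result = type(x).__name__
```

a is float; b is int; x is float; result = 'float'

'float'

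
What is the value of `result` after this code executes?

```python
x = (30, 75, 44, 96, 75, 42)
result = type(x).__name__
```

x is tuple; result = 'tuple'

'tuple'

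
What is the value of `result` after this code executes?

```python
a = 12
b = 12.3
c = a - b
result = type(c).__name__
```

a is int; b is float; c is float; result = 'float'

'float'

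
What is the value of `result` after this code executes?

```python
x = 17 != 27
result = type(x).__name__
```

x is bool; result = 'bool'

'bool'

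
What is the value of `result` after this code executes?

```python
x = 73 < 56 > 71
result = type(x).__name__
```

x is bool; result = 'bool'

'bool'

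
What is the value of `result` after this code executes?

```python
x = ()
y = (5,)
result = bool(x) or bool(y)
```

x = (); y = (5,); result = True

True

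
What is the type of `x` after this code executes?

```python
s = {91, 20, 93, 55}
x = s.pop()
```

Popping from set[int] returns int

int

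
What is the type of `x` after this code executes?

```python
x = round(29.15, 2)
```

round() with decimal places returns float

float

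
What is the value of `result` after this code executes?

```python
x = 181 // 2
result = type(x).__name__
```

x is int; result = 'int'

'int'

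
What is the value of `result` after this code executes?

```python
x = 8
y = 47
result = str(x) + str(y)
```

x = 8; y = 47; result = '847'

'847'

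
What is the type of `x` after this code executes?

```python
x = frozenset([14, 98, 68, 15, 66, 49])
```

frozenset() returns frozenset

frozenset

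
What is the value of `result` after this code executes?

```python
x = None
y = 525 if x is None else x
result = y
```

x = None; y = 525; result = 525

525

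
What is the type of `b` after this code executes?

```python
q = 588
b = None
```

None has type NoneType

NoneType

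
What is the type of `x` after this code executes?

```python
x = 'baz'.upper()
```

str.upper() returns str

str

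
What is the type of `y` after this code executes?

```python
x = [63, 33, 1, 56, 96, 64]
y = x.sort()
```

list.sort() returns None (mutates in place)

NoneType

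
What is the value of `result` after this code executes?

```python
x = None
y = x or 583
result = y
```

x = None; y = 583; result = 583

583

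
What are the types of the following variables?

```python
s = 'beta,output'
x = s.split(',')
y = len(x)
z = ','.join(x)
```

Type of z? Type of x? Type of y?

str.join() returns str; str.split() returns list; len() returns int

str, list, int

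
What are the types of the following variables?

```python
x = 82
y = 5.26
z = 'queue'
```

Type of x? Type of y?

x is assigned a bare integer (no decimal point), so it is an int; y is assigned a number with a decimal point, so it is a float

int, float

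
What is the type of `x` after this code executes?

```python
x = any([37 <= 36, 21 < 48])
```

any() returns bool

bool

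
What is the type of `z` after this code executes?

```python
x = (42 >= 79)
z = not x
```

'not' returns bool

bool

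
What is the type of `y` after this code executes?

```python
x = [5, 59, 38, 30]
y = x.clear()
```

list.clear() returns None

NoneType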